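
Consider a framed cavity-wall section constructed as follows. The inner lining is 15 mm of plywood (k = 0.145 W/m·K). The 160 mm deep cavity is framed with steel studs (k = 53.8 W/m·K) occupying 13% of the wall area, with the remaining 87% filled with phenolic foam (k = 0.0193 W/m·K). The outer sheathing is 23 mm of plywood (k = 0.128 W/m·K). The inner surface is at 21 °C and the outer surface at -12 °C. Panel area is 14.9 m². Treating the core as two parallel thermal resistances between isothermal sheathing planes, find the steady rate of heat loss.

Q ≈ 1610 W

Sheathing layers in series; stud and cavity paths in parallel between them.
R_inner = 0.015/(0.145×14.9) = 0.006943 K/W
R_stud  = 0.16/(53.8×0.13×14.9) = 0.001535 K/W
R_cav   = 0.16/(0.0193×0.87×14.9) = 0.6395 K/W
1/R_core = 1/R_stud + 1/R_cav → R_core = 0.001532 K/W
R_outer = 0.023/(0.128×14.9) = 0.01206 K/W
R_total = 0.02053 K/W
Q = ΔT/R_total = 33/0.02053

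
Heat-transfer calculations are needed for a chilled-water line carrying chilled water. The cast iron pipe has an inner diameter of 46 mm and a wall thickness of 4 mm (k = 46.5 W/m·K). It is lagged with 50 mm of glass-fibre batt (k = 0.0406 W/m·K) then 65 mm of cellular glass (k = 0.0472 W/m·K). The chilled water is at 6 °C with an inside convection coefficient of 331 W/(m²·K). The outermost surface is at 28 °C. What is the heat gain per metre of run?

q′ ≈ 3.55 W/m

For a radial system each layer contributes R = ln(r_out/r_in)/(2πkL); films add R = 1/(hA).
R_inner film = 1/(h_i·2πr₁L) = 1/(331×2π×0.023×1) = 0.02091 K/W
R_cast iron pipe wall = ln(27/23)/(2π×46.5×1) = 5.488×10^-4 K/W
R_glass-fibre batt = ln(77/27)/(2π×0.0406×1) = 4.108 K/W
R_cellular glass = ln(142/77)/(2π×0.0472×1) = 2.064 K/W
R_total = 6.193 K/W
Q = ΔT/R_total = 22/6.193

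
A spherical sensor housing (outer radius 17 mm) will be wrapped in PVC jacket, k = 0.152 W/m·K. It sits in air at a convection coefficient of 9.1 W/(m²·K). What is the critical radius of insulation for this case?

For a sphere r_cr = 2k/h = 2×0.152/9.1
r_cr = 33.4 mm; since the bare radius (17 mm) is below r_cr, adding a thin layer of insulation will *increase* heat loss.

r_cr ≈ 33.4 mm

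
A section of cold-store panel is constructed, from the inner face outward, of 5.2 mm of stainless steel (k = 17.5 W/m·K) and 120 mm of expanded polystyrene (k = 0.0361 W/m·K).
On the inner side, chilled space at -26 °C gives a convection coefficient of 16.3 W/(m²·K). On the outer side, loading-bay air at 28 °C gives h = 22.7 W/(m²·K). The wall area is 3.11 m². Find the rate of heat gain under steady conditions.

Q ≈ 49 W

Treating each layer as a thermal resistance in series:
R_inner film = 1/(h_i·A) = 1/(16.3×3.11) = 0.01973 K/W
R_stainless steel = L/(kA) = 0.0052/(17.5×3.11) = 9.554×10^-5 K/W
R_expanded polystyrene = L/(kA) = 0.12/(0.0361×3.11) = 1.069 K/W
R_outer film = 1/(h_o·A) = 1/(22.7×3.11) = 0.01416 K/W
R_total = 1.103 K/W
Q = ΔT / R_total = 54 / 1.103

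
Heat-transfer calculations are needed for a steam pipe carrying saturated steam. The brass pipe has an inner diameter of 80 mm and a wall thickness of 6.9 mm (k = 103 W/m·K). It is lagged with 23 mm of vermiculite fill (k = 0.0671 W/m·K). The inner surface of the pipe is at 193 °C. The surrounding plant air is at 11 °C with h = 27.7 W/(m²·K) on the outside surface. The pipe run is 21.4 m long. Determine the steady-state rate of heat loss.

Q ≈ 3790 W

Per-layer cylindrical resistances, series-summed:
R_brass pipe wall = ln(46.9/40)/(2π×103×21.4) = 1.149×10^-5 K/W
R_vermiculite fill = ln(69.9/46.9)/(2π×0.0671×21.4) = 0.04423 K/W
R_outer film = 1/(h_o·2πr_oL) = 1/(27.7×2π×0.0699×21.4) = 0.003841 K/W
R_total = 0.04808 K/W
Q = ΔT/R_total = 182/0.04808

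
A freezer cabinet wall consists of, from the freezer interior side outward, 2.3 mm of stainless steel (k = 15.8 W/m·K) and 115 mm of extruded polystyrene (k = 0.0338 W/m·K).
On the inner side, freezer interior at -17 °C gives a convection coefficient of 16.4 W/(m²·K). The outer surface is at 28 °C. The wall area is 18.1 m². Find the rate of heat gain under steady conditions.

Treating each layer as a thermal resistance in series:
R_inner film = 1/(h_i·A) = 1/(16.4×18.1) = 0.003369 K/W
R_stainless steel = L/(kA) = 0.0023/(15.8×18.1) = 8.043×10^-6 K/W
R_extruded polystyrene = L/(kA) = 0.115/(0.0338×18.1) = 0.188 K/W
R_total = 0.1914 K/W
Q = ΔT / R_total = 45 / 0.1914

Q ≈ 235 W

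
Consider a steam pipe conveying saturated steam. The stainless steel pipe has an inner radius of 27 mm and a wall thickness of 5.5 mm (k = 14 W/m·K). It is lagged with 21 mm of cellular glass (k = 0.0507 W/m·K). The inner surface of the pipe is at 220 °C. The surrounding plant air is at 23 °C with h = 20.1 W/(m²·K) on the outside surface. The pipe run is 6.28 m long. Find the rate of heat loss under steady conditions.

Q ≈ 721 W

Radial resistances (cylindrical: R_cond = ln(r_o/r_i)/(2πkL), R_conv = 1/(h·2πrL)):
R_stainless steel pipe wall = ln(32.5/27)/(2π×14×6.28) = 3.356×10^-4 K/W
R_cellular glass = ln(53.5/32.5)/(2π×0.0507×6.28) = 0.2492 K/W
R_outer film = 1/(h_o·2πr_oL) = 1/(20.1×2π×0.0535×6.28) = 0.02357 K/W
R_total = 0.2731 K/W
Q = ΔT/R_total = 197/0.2731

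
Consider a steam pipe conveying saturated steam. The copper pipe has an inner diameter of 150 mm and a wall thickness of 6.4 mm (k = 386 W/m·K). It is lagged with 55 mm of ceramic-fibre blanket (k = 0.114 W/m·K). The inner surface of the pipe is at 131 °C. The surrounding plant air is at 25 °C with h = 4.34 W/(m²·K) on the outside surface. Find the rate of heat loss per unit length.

q′ ≈ 107 W/m

Treating each annulus and film as a series resistance:
R_copper pipe wall = ln(81.4/75)/(2π×386×1) = 3.376×10^-5 K/W
R_ceramic-fibre blanket = ln(136.4/81.4)/(2π×0.114×1) = 0.7207 K/W
R_outer film = 1/(h_o·2πr_oL) = 1/(4.34×2π×0.1364×1) = 0.2689 K/W
R_total = 0.9896 K/W
Q = ΔT/R_total = 106/0.9896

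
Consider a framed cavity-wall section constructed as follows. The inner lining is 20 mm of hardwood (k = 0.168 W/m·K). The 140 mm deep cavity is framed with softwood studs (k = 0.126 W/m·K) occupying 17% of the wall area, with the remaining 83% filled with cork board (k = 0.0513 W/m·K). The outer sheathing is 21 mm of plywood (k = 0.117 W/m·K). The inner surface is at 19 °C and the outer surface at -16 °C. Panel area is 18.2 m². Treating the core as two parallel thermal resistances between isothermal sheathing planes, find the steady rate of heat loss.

Sheathing layers in series; stud and cavity paths in parallel between them.
R_inner = 0.02/(0.168×18.2) = 0.006541 K/W
R_stud  = 0.14/(0.126×0.17×18.2) = 0.3591 K/W
R_cav   = 0.14/(0.0513×0.83×18.2) = 0.1807 K/W
1/R_core = 1/R_stud + 1/R_cav → R_core = 0.1202 K/W
R_outer = 0.021/(0.117×18.2) = 0.009862 K/W
R_total = 0.1366 K/W
Q = ΔT/R_total = 35/0.1366

Q ≈ 256 W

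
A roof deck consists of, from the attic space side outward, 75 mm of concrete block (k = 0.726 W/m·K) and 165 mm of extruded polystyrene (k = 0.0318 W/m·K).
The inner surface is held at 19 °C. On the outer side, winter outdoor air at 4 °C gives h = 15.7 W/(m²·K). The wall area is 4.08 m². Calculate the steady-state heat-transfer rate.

Q ≈ 11.4 W

Model the wall as resistances in series:
R_concrete block = L/(kA) = 0.075/(0.726×4.08) = 0.02532 K/W
R_extruded polystyrene = L/(kA) = 0.165/(0.0318×4.08) = 1.272 K/W
R_outer film = 1/(h_o·A) = 1/(15.7×4.08) = 0.01561 K/W
R_total = 1.313 K/W
Q = ΔT / R_total = 15 / 1.313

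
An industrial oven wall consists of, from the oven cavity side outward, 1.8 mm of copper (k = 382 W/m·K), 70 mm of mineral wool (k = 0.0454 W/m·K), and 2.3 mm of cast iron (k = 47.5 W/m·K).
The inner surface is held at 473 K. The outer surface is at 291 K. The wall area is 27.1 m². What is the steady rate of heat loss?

Series thermal resistances:
R_copper = L/(kA) = 0.0018/(382×27.1) = 1.739×10^-7 K/W
R_mineral wool = L/(kA) = 0.07/(0.0454×27.1) = 0.05689 K/W
R_cast iron = L/(kA) = 0.0023/(47.5×27.1) = 1.787×10^-6 K/W
R_total = 0.0569 K/W
Q = ΔT / R_total = 182 / 0.0569

Q ≈ 3200 W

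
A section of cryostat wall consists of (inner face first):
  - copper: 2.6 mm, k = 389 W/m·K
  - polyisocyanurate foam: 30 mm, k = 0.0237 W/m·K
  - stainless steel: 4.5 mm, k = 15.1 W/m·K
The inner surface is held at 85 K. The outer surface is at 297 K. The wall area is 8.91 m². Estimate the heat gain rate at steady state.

Thermal resistances in series:
R_copper = L/(kA) = 0.0026/(389×8.91) = 7.501×10^-7 K/W
R_polyisocyanurate foam = L/(kA) = 0.03/(0.0237×8.91) = 0.1421 K/W
R_stainless steel = L/(kA) = 0.0045/(15.1×8.91) = 3.345×10^-5 K/W
R_total = 0.1421 K/W
Q = ΔT / R_total = 212 / 0.1421

Q ≈ 1490 W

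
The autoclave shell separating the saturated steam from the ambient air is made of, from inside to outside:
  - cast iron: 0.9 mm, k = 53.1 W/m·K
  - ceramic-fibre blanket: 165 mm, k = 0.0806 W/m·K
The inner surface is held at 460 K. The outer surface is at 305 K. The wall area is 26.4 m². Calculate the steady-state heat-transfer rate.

Q ≈ 2000 W

Series thermal resistances:
R_cast iron = L/(kA) = 0.0009/(53.1×26.4) = 6.42×10^-7 K/W
R_ceramic-fibre blanket = L/(kA) = 0.165/(0.0806×26.4) = 0.07754 K/W
R_total = 0.07754 K/W
Q = ΔT / R_total = 155 / 0.07754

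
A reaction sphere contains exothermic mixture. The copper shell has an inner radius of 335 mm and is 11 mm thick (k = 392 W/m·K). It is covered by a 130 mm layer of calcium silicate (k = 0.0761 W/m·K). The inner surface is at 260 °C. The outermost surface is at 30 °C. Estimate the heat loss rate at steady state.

Q ≈ 279 W

For a spherical shell R = (1/r₁ − 1/r₂)/(4πk); film R = 1/(h·4πr²). In series:
R_copper shell = (1/0.335 − 1/0.346)/(4π×392) = 1.927×10^-5 K/W
R_calcium silicate = (1/0.346 − 1/0.476)/(4π×0.0761) = 0.8254 K/W
R_total = 0.8254 K/W
Q = ΔT/R_total = 230/0.8254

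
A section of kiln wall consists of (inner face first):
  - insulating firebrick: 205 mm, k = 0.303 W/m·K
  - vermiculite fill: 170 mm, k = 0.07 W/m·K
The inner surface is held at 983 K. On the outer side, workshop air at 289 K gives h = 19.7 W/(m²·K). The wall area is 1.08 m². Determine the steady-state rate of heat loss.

Thermal resistances in series:
R_insulating firebrick = L/(kA) = 0.205/(0.303×1.08) = 0.6265 K/W
R_vermiculite fill = L/(kA) = 0.17/(0.07×1.08) = 2.249 K/W
R_outer film = 1/(h_o·A) = 1/(19.7×1.08) = 0.047 K/W
R_total = 2.922 K/W
Q = ΔT / R_total = 694 / 2.922

Q ≈ 237 W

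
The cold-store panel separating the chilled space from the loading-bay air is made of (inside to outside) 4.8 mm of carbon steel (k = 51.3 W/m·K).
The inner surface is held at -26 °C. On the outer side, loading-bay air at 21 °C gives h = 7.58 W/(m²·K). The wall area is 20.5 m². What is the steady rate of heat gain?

Q ≈ 7300 W

Model the wall as resistances in series:
R_carbon steel = L/(kA) = 0.0048/(51.3×20.5) = 4.564×10^-6 K/W
R_outer film = 1/(h_o·A) = 1/(7.58×20.5) = 0.006435 K/W
R_total = 0.00644 K/W
Q = ΔT / R_total = 47 / 0.00644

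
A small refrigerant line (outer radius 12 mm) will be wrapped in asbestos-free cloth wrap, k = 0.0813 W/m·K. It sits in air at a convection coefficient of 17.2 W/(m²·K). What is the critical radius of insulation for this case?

r_cr ≈ 4.73 mm

For a cylinder r_cr = k/h = 0.0813/17.2
r_cr = 4.73 mm; since the bare radius (12 mm) is above r_cr, any added insulation will reduce heat loss.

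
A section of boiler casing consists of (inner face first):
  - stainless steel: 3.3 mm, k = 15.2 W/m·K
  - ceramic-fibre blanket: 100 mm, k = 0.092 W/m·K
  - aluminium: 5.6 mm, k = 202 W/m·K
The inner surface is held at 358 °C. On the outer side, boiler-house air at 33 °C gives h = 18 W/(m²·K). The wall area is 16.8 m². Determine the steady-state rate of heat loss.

Model the wall as resistances in series:
R_stainless steel = L/(kA) = 0.0033/(15.2×16.8) = 1.292×10^-5 K/W
R_ceramic-fibre blanket = L/(kA) = 0.1/(0.092×16.8) = 0.0647 K/W
R_aluminium = L/(kA) = 0.0056/(202×16.8) = 1.65×10^-6 K/W
R_outer film = 1/(h_o·A) = 1/(18×16.8) = 0.003307 K/W
R_total = 0.06802 K/W
Q = ΔT / R_total = 325 / 0.06802

Q ≈ 4780 W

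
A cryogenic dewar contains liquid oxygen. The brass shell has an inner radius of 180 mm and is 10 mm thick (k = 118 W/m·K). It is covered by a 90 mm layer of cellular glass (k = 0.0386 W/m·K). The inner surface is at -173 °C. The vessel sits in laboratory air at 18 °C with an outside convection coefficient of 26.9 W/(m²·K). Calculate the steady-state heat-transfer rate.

For a spherical shell R = (1/r₁ − 1/r₂)/(4πk); film R = 1/(h·4πr²). In series:
R_brass shell = (1/0.18 − 1/0.19)/(4π×118) = 1.972×10^-4 K/W
R_cellular glass = (1/0.19 − 1/0.28)/(4π×0.0386) = 3.488 K/W
R_outer film = 1/(h·4πr_o²) = 1/(26.9×4π×0.28²) = 0.03773 K/W
R_total = 3.526 K/W
Q = ΔT/R_total = 191/3.526

Q ≈ 54.2 W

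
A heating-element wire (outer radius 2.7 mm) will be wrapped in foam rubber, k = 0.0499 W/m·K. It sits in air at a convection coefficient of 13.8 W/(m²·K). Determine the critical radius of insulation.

r_cr ≈ 3.62 mm

For a cylinder r_cr = k/h = 0.0499/13.8
r_cr = 3.62 mm; since the bare radius (2.7 mm) is below r_cr, adding a thin layer of insulation will *increase* heat loss.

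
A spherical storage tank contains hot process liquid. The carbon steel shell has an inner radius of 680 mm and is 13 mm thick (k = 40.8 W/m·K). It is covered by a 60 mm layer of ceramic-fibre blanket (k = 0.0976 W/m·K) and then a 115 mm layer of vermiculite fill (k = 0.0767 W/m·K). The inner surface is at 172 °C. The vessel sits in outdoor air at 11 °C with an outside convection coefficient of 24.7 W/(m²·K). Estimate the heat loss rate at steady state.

Each spherical layer contributes R = (1/r_i − 1/r_o)/(4πk):
R_carbon steel shell = (1/0.68 − 1/0.693)/(4π×40.8) = 5.381×10^-5 K/W
R_ceramic-fibre blanket = (1/0.693 − 1/0.753)/(4π×0.0976) = 0.09375 K/W
R_vermiculite fill = (1/0.753 − 1/0.868)/(4π×0.0767) = 0.1825 K/W
R_outer film = 1/(h·4πr_o²) = 1/(24.7×4π×0.868²) = 0.004276 K/W
R_total = 0.2806 K/W
Q = ΔT/R_total = 161/0.2806

Q ≈ 574 W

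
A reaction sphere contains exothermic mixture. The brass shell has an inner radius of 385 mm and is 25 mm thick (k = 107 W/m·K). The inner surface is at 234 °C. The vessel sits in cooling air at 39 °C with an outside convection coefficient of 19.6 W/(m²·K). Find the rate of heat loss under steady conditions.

Spherical conduction: R = (1/r_in − 1/r_out)/(4πk) per layer; series-sum.
R_brass shell = (1/0.385 − 1/0.41)/(4π×107) = 1.178×10^-4 K/W
R_outer film = 1/(h·4πr_o²) = 1/(19.6×4π×0.41²) = 0.02415 K/W
R_total = 0.02427 K/W
Q = ΔT/R_total = 195/0.02427

Q ≈ 8030 W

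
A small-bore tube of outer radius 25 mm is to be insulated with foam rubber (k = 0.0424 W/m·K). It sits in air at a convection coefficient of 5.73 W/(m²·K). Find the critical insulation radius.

For a cylinder r_cr = k/h = 0.0424/5.73
r_cr = 7.4 mm; since the bare radius (25 mm) is above r_cr, any added insulation will reduce heat loss.

r_cr ≈ 7.4 mm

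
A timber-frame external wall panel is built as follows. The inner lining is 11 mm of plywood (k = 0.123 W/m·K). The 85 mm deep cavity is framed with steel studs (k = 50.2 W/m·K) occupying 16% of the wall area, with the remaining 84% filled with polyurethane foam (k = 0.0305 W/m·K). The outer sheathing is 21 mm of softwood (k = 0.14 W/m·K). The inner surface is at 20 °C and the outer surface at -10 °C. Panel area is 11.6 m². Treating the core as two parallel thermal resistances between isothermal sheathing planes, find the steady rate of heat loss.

Sheathing layers in series; stud and cavity paths in parallel between them.
R_inner = 0.011/(0.123×11.6) = 0.00771 K/W
R_stud  = 0.085/(50.2×0.16×11.6) = 9.123×10^-4 K/W
R_cav   = 0.085/(0.0305×0.84×11.6) = 0.286 K/W
1/R_core = 1/R_stud + 1/R_cav → R_core = 9.094×10^-4 K/W
R_outer = 0.021/(0.14×11.6) = 0.01293 K/W
R_total = 0.02155 K/W
Q = ΔT/R_total = 30/0.02155

Q ≈ 1390 W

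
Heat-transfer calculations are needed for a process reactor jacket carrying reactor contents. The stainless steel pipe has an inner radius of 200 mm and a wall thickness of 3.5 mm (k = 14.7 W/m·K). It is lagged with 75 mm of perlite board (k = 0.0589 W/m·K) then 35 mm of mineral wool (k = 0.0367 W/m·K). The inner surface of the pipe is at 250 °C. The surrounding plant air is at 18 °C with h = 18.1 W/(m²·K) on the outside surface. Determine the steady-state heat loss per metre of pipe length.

Radial resistances (cylindrical: R_cond = ln(r_o/r_i)/(2πkL), R_conv = 1/(h·2πrL)):
R_stainless steel pipe wall = ln(203.5/200)/(2π×14.7×1) = 1.878×10^-4 K/W
R_perlite board = ln(278.5/203.5)/(2π×0.0589×1) = 0.8478 K/W
R_mineral wool = ln(313.5/278.5)/(2π×0.0367×1) = 0.5134 K/W
R_outer film = 1/(h_o·2πr_oL) = 1/(18.1×2π×0.3135×1) = 0.02805 K/W
R_total = 1.389 K/W
Q = ΔT/R_total = 232/1.389

q′ ≈ 167 W/m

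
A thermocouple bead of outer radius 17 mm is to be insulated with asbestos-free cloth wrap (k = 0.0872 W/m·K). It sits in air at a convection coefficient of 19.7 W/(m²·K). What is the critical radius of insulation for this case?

r_cr ≈ 8.85 mm

For a sphere r_cr = 2k/h = 2×0.0872/19.7
r_cr = 8.85 mm; since the bare radius (17 mm) is above r_cr, any added insulation will reduce heat loss.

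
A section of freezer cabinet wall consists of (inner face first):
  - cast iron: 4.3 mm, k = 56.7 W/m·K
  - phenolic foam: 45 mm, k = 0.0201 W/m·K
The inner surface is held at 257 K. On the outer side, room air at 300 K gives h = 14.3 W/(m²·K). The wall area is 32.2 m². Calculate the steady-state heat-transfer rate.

Q ≈ 600 W

Thermal resistances in series:
R_cast iron = L/(kA) = 0.0043/(56.7×32.2) = 2.355×10^-6 K/W
R_phenolic foam = L/(kA) = 0.045/(0.0201×32.2) = 0.06953 K/W
R_outer film = 1/(h_o·A) = 1/(14.3×32.2) = 0.002172 K/W
R_total = 0.0717 K/W
Q = ΔT / R_total = 43 / 0.0717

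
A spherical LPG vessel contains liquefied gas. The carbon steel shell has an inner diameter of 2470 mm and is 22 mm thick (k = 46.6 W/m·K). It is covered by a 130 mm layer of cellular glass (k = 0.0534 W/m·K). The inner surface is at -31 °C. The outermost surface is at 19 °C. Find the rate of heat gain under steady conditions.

Radial (spherical) resistances in series:
R_carbon steel shell = (1/1.235 − 1/1.257)/(4π×46.6) = 2.42×10^-5 K/W
R_cellular glass = (1/1.257 − 1/1.387)/(4π×0.0534) = 0.1111 K/W
R_total = 0.1111 K/W
Q = ΔT/R_total = 50/0.1111

Q ≈ 450 W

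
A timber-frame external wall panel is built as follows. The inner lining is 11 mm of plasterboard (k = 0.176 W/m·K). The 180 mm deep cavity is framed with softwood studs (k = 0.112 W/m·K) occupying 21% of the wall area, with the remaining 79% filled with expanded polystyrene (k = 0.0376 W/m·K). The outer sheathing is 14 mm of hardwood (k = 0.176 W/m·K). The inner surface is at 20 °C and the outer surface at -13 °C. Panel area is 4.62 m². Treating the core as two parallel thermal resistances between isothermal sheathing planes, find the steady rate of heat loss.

Q ≈ 43.3 W

Sheathing layers in series; stud and cavity paths in parallel between them.
R_inner = 0.011/(0.176×4.62) = 0.01353 K/W
R_stud  = 0.18/(0.112×0.21×4.62) = 1.657 K/W
R_cav   = 0.18/(0.0376×0.79×4.62) = 1.312 K/W
1/R_core = 1/R_stud + 1/R_cav → R_core = 0.732 K/W
R_outer = 0.014/(0.176×4.62) = 0.01722 K/W
R_total = 0.7628 K/W
Q = ΔT/R_total = 33/0.7628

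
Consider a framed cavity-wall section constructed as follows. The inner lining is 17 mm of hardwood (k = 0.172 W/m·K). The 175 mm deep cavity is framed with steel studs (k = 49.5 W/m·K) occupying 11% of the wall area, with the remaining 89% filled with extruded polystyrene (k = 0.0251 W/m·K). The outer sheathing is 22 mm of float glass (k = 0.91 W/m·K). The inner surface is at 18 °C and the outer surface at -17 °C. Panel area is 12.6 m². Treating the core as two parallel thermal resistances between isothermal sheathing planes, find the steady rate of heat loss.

Sheathing layers in series; stud and cavity paths in parallel between them.
R_inner = 0.017/(0.172×12.6) = 0.007844 K/W
R_stud  = 0.175/(49.5×0.11×12.6) = 0.002551 K/W
R_cav   = 0.175/(0.0251×0.89×12.6) = 0.6217 K/W
1/R_core = 1/R_stud + 1/R_cav → R_core = 0.00254 K/W
R_outer = 0.022/(0.91×12.6) = 0.001919 K/W
R_total = 0.0123 K/W
Q = ΔT/R_total = 35/0.0123

Q ≈ 2840 W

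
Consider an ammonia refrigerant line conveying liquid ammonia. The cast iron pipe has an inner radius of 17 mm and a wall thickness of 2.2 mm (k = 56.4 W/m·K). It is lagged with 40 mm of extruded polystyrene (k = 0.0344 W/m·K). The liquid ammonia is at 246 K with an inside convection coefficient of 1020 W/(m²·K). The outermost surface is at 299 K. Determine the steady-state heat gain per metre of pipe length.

Treating each annulus and film as a series resistance:
R_inner film = 1/(h_i·2πr₁L) = 1/(1020×2π×0.017×1) = 0.009178 K/W
R_cast iron pipe wall = ln(19.2/17)/(2π×56.4×1) = 3.434×10^-4 K/W
R_extruded polystyrene = ln(59.2/19.2)/(2π×0.0344×1) = 5.21 K/W
R_total = 5.219 K/W
Q = ΔT/R_total = 53/5.219

q′ ≈ 10.2 W/m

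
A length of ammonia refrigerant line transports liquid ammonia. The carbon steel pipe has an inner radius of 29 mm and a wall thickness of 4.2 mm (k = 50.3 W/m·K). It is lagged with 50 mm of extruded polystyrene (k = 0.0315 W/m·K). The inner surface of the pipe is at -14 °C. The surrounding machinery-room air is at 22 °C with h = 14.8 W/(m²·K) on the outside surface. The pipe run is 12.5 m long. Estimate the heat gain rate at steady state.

Q ≈ 94.3 W

Per-layer cylindrical resistances, series-summed:
R_carbon steel pipe wall = ln(33.2/29)/(2π×50.3×12.5) = 3.424×10^-5 K/W
R_extruded polystyrene = ln(83.2/33.2)/(2π×0.0315×12.5) = 0.3713 K/W
R_outer film = 1/(h_o·2πr_oL) = 1/(14.8×2π×0.0832×12.5) = 0.01034 K/W
R_total = 0.3817 K/W
Q = ΔT/R_total = 36/0.3817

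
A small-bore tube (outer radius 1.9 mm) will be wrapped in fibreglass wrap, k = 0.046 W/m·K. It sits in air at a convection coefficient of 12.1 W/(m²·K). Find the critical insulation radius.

For a cylinder r_cr = k/h = 0.046/12.1
r_cr = 3.8 mm; since the bare radius (1.9 mm) is below r_cr, adding a thin layer of insulation will *increase* heat loss.

r_cr ≈ 3.8 mm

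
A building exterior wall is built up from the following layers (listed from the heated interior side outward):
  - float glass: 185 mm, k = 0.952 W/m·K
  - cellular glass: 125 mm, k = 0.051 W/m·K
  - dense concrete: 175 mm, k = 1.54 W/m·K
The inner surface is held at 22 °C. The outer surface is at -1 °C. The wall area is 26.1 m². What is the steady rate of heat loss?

Thermal resistances in series:
R_float glass = L/(kA) = 0.185/(0.952×26.1) = 0.007446 K/W
R_cellular glass = L/(kA) = 0.125/(0.051×26.1) = 0.09391 K/W
R_dense concrete = L/(kA) = 0.175/(1.54×26.1) = 0.004354 K/W
R_total = 0.1057 K/W
Q = ΔT / R_total = 23 / 0.1057

Q ≈ 218 W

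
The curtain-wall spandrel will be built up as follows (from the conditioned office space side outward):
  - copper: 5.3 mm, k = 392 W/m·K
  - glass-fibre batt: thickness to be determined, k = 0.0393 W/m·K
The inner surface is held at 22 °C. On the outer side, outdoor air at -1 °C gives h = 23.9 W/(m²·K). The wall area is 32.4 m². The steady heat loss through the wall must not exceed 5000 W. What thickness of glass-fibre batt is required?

L ≈ 4.21 mm

Treating each layer as a thermal resistance in series:
R_copper = L/(kA) = 0.0053/(392×32.4) = 4.173×10^-7 K/W
R_outer film = 1/(h_o·A) = 1/(23.9×32.4) = 0.001291 K/W
Sum of the known resistances R_other = 0.001292 K/W
Required total resistance R_tot = ΔT/Q_allow = 23/5000 = 0.0046 K/W
R_glass-fibre batt = R_tot − R_other = 0.003308 K/W
L = R·k·A = 0.003308×0.0393×32.4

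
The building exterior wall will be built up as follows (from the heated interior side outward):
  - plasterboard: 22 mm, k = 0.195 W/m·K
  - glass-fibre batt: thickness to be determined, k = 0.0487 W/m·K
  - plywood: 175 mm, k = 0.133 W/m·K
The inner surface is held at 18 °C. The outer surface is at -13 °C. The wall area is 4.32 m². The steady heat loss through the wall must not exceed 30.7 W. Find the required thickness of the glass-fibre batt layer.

Using the resistance-network approach (series):
R_plasterboard = L/(kA) = 0.022/(0.195×4.32) = 0.02612 K/W
R_plywood = L/(kA) = 0.175/(0.133×4.32) = 0.3046 K/W
Sum of the known resistances R_other = 0.3307 K/W
Required total resistance R_tot = ΔT/Q_allow = 31/30.7 = 1.01 K/W
R_glass-fibre batt = R_tot − R_other = 0.6791 K/W
L = R·k·A = 0.6791×0.0487×4.32

L ≈ 143 mm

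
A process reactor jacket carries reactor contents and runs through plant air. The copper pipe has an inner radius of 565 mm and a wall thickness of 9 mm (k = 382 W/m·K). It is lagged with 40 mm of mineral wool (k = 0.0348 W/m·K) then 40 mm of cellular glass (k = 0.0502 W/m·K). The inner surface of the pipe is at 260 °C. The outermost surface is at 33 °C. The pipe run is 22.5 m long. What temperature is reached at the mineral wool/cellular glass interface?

Treating each annulus and film as a series resistance:
R_copper pipe wall = ln(574/565)/(2π×382×22.5) = 2.926×10^-7 K/W
R_mineral wool = ln(614/574)/(2π×0.0348×22.5) = 0.01369 K/W
R_cellular glass = ln(654/614)/(2π×0.0502×22.5) = 0.008893 K/W
R_total = 0.02259 K/W
Q = ΔT/R_total = 227/0.02259
Q = 10100 W
T_interface = T_inner − Q·ΣR(inner→interface) = 260 − 10100×0.01369

T ≈ 122 °C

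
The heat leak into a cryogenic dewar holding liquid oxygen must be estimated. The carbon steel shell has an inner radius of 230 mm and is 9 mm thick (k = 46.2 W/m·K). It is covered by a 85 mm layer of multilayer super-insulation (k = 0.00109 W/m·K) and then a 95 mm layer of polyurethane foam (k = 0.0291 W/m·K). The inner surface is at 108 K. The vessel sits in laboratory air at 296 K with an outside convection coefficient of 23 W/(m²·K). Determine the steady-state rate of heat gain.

Radial (spherical) resistances in series:
R_carbon steel shell = (1/0.23 − 1/0.239)/(4π×46.2) = 2.82×10^-4 K/W
R_multilayer super-insulation = (1/0.239 − 1/0.324)/(4π×0.00109) = 80.14 K/W
R_polyurethane foam = (1/0.324 − 1/0.419)/(4π×0.0291) = 1.914 K/W
R_outer film = 1/(h·4πr_o²) = 1/(23×4π×0.419²) = 0.01971 K/W
R_total = 82.07 K/W
Q = ΔT/R_total = 188/82.07

Q ≈ 2.29 W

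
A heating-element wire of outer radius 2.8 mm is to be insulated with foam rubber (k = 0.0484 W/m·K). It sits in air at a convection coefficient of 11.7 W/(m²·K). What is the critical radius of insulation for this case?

For a cylinder r_cr = k/h = 0.0484/11.7
r_cr = 4.14 mm; since the bare radius (2.8 mm) is below r_cr, adding a thin layer of insulation will *increase* heat loss.

r_cr ≈ 4.14 mm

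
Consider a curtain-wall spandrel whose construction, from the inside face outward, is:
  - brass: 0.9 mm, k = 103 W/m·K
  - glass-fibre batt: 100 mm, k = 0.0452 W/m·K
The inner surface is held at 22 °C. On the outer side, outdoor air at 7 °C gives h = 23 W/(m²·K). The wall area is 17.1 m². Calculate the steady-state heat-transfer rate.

Q ≈ 114 W

Thermal resistances in series:
R_brass = L/(kA) = 0.0009/(103×17.1) = 5.11×10^-7 K/W
R_glass-fibre batt = L/(kA) = 0.1/(0.0452×17.1) = 0.1294 K/W
R_outer film = 1/(h_o·A) = 1/(23×17.1) = 0.002543 K/W
R_total = 0.1319 K/W
Q = ΔT / R_total = 15 / 0.1319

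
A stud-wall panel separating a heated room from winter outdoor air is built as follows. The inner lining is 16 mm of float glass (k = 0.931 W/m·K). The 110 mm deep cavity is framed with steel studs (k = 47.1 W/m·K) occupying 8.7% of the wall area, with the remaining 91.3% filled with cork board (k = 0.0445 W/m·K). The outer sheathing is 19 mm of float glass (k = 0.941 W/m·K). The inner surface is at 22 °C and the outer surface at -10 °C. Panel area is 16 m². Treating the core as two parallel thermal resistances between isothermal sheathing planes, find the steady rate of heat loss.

Sheathing layers in series; stud and cavity paths in parallel between them.
R_inner = 0.016/(0.931×16) = 0.001074 K/W
R_stud  = 0.11/(47.1×0.087×16) = 0.001678 K/W
R_cav   = 0.11/(0.0445×0.913×16) = 0.1692 K/W
1/R_core = 1/R_stud + 1/R_cav → R_core = 0.001661 K/W
R_outer = 0.019/(0.941×16) = 0.001262 K/W
R_total = 0.003997 K/W
Q = ΔT/R_total = 32/0.003997

Q ≈ 8010 W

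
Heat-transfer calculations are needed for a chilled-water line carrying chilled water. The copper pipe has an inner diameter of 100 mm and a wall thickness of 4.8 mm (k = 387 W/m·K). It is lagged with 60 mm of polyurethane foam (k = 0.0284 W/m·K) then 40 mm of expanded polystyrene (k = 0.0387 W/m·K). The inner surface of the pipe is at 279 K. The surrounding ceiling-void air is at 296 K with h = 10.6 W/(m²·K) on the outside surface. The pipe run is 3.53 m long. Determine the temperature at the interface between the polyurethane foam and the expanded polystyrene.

T ≈ 292 K

Cylindrical conduction, so R = ln(r₂/r₁)/(2πkL) per layer, in series:
R_copper pipe wall = ln(54.8/50)/(2π×387×3.53) = 1.068×10^-5 K/W
R_polyurethane foam = ln(114.8/54.8)/(2π×0.0284×3.53) = 1.174 K/W
R_expanded polystyrene = ln(154.8/114.8)/(2π×0.0387×3.53) = 0.3483 K/W
R_outer film = 1/(h_o·2πr_oL) = 1/(10.6×2π×0.1548×3.53) = 0.02748 K/W
R_total = 1.55 K/W
Q = ΔT/R_total = 17/1.55
Q = 11 W
T_interface = T_inner + Q·ΣR(inner→interface) = 279 + 11×1.174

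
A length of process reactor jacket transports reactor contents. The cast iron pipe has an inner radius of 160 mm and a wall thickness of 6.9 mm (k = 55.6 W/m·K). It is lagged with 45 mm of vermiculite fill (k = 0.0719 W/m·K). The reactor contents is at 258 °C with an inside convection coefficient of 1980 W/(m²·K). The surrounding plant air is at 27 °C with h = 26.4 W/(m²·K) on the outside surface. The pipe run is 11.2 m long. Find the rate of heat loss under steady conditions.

Per-layer cylindrical resistances, series-summed:
R_inner film = 1/(h_i·2πr₁L) = 1/(1980×2π×0.16×11.2) = 4.486×10^-5 K/W
R_cast iron pipe wall = ln(166.9/160)/(2π×55.6×11.2) = 1.079×10^-5 K/W
R_vermiculite fill = ln(211.9/166.9)/(2π×0.0719×11.2) = 0.04718 K/W
R_outer film = 1/(h_o·2πr_oL) = 1/(26.4×2π×0.2119×11.2) = 0.00254 K/W
R_total = 0.04978 K/W
Q = ΔT/R_total = 231/0.04978

Q ≈ 4640 W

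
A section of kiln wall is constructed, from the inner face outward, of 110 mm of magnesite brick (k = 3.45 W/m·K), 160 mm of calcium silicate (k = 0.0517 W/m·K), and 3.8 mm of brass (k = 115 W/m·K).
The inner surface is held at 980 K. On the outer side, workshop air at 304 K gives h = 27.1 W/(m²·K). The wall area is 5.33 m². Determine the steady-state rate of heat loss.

Q ≈ 1140 W

Series thermal resistances:
R_magnesite brick = L/(kA) = 0.11/(3.45×5.33) = 0.005982 K/W
R_calcium silicate = L/(kA) = 0.16/(0.0517×5.33) = 0.5806 K/W
R_brass = L/(kA) = 0.0038/(115×5.33) = 6.2×10^-6 K/W
R_outer film = 1/(h_o·A) = 1/(27.1×5.33) = 0.006923 K/W
R_total = 0.5935 K/W
Q = ΔT / R_total = 676 / 0.5935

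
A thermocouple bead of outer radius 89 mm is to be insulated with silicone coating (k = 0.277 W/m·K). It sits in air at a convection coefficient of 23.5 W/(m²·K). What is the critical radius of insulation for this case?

r_cr ≈ 23.6 mm

For a sphere r_cr = 2k/h = 2×0.277/23.5
r_cr = 23.6 mm; since the bare radius (89 mm) is above r_cr, any added insulation will reduce heat loss.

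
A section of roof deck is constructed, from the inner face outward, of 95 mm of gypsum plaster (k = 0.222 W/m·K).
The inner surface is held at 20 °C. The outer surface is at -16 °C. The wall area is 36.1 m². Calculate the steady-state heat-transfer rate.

Q ≈ 3040 W

Series thermal resistances:
R_gypsum plaster = L/(kA) = 0.095/(0.222×36.1) = 0.01185 K/W
R_total = 0.01185 K/W
Q = ΔT / R_total = 36 / 0.01185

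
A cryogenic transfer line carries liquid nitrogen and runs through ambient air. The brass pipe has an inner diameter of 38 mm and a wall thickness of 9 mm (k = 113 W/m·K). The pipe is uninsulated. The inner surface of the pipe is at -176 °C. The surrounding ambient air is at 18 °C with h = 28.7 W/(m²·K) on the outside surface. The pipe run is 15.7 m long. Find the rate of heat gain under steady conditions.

Q ≈ 15300 W

Per-layer cylindrical resistances, series-summed:
R_brass pipe wall = ln(28/19)/(2π×113×15.7) = 3.479×10^-5 K/W
R_outer film = 1/(h_o·2πr_oL) = 1/(28.7×2π×0.028×15.7) = 0.01261 K/W
R_total = 0.01265 K/W
Q = ΔT/R_total = 194/0.01265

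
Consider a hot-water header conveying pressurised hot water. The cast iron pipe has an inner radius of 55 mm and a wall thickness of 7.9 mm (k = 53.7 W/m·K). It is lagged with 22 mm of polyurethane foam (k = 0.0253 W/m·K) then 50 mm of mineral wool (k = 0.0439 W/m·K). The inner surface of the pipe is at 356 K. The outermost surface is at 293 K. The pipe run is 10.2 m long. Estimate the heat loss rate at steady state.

Q ≈ 180 W

Radial resistances (cylindrical: R_cond = ln(r_o/r_i)/(2πkL), R_conv = 1/(h·2πrL)):
R_cast iron pipe wall = ln(62.9/55)/(2π×53.7×10.2) = 3.9×10^-5 K/W
R_polyurethane foam = ln(84.9/62.9)/(2π×0.0253×10.2) = 0.185 K/W
R_mineral wool = ln(134.9/84.9)/(2π×0.0439×10.2) = 0.1646 K/W
R_total = 0.3496 K/W
Q = ΔT/R_total = 63/0.3496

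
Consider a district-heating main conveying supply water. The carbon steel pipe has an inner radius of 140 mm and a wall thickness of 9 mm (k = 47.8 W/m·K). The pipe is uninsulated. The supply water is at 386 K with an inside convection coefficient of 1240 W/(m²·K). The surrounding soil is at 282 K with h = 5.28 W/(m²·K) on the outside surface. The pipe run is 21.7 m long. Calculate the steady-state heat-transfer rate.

Q ≈ 11100 W

Cylindrical conduction, so R = ln(r₂/r₁)/(2πkL) per layer, in series:
R_inner film = 1/(h_i·2πr₁L) = 1/(1240×2π×0.14×21.7) = 4.225×10^-5 K/W
R_carbon steel pipe wall = ln(149/140)/(2π×47.8×21.7) = 9.56×10^-6 K/W
R_outer film = 1/(h_o·2πr_oL) = 1/(5.28×2π×0.149×21.7) = 0.009323 K/W
R_total = 0.009374 K/W
Q = ΔT/R_total = 104/0.009374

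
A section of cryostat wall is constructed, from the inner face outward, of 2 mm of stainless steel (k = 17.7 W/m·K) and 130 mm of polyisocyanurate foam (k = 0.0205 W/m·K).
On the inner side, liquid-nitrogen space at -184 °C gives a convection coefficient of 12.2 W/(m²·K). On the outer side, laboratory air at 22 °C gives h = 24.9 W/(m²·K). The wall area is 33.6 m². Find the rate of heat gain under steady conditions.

Thermal resistances in series:
R_inner film = 1/(h_i·A) = 1/(12.2×33.6) = 0.00244 K/W
R_stainless steel = L/(kA) = 0.002/(17.7×33.6) = 3.363×10^-6 K/W
R_polyisocyanurate foam = L/(kA) = 0.13/(0.0205×33.6) = 0.1887 K/W
R_outer film = 1/(h_o·A) = 1/(24.9×33.6) = 0.001195 K/W
R_total = 0.1924 K/W
Q = ΔT / R_total = 206 / 0.1924

Q ≈ 1070 W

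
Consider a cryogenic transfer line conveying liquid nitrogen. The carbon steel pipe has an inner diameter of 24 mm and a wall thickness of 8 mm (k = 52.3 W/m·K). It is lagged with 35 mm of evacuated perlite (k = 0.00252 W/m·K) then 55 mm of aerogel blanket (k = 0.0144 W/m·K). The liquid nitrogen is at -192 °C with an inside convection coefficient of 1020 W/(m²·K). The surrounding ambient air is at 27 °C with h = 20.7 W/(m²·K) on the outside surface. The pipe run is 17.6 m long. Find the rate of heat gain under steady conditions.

Q ≈ 53.8 W

For a radial system each layer contributes R = ln(r_out/r_in)/(2πkL); films add R = 1/(hA).
R_inner film = 1/(h_i·2πr₁L) = 1/(1020×2π×0.012×17.6) = 7.388×10^-4 K/W
R_carbon steel pipe wall = ln(20/12)/(2π×52.3×17.6) = 8.832×10^-5 K/W
R_evacuated perlite = ln(55/20)/(2π×0.00252×17.6) = 3.63 K/W
R_aerogel blanket = ln(110/55)/(2π×0.0144×17.6) = 0.4353 K/W
R_outer film = 1/(h_o·2πr_oL) = 1/(20.7×2π×0.11×17.6) = 0.003971 K/W
R_total = 4.07 K/W
Q = ΔT/R_total = 219/4.07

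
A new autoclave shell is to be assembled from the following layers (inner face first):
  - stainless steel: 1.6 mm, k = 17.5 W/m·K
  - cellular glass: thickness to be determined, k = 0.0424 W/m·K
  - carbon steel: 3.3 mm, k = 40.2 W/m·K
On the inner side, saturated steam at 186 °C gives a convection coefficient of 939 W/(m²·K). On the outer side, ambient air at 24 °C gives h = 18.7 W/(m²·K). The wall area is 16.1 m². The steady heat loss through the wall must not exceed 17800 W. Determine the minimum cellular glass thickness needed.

L ≈ 3.89 mm

Thermal resistances in series:
R_inner film = 1/(h_i·A) = 1/(939×16.1) = 6.615×10^-5 K/W
R_stainless steel = L/(kA) = 0.0016/(17.5×16.1) = 5.679×10^-6 K/W
R_carbon steel = L/(kA) = 0.0033/(40.2×16.1) = 5.099×10^-6 K/W
R_outer film = 1/(h_o·A) = 1/(18.7×16.1) = 0.003321 K/W
Sum of the known resistances R_other = 0.003398 K/W
Required total resistance R_tot = ΔT/Q_allow = 162/17800 = 0.009101 K/W
R_cellular glass = R_tot − R_other = 0.005703 K/W
L = R·k·A = 0.005703×0.0424×16.1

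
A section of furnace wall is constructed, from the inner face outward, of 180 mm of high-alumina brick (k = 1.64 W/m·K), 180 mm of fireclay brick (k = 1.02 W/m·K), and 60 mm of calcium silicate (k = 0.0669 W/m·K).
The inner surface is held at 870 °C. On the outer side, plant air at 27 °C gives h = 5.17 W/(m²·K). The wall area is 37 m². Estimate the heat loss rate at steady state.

Thermal resistances in series:
R_high-alumina brick = L/(kA) = 0.18/(1.64×37) = 0.002966 K/W
R_fireclay brick = L/(kA) = 0.18/(1.02×37) = 0.004769 K/W
R_calcium silicate = L/(kA) = 0.06/(0.0669×37) = 0.02424 K/W
R_outer film = 1/(h_o·A) = 1/(5.17×37) = 0.005228 K/W
R_total = 0.0372 K/W
Q = ΔT / R_total = 843 / 0.0372

Q ≈ 22700 W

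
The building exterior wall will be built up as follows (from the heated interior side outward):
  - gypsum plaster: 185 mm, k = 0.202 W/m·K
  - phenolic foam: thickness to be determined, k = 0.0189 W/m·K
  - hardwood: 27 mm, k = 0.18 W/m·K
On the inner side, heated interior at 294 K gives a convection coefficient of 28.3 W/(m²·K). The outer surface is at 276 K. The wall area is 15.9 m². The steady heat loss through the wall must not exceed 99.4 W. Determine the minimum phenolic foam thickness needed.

L ≈ 33.6 mm

Model the wall as resistances in series:
R_inner film = 1/(h_i·A) = 1/(28.3×15.9) = 0.002222 K/W
R_gypsum plaster = L/(kA) = 0.185/(0.202×15.9) = 0.0576 K/W
R_hardwood = L/(kA) = 0.027/(0.18×15.9) = 0.009434 K/W
Sum of the known resistances R_other = 0.06926 K/W
Required total resistance R_tot = ΔT/Q_allow = 18/99.4 = 0.1811 K/W
R_phenolic foam = R_tot − R_other = 0.1118 K/W
L = R·k·A = 0.1118×0.0189×15.9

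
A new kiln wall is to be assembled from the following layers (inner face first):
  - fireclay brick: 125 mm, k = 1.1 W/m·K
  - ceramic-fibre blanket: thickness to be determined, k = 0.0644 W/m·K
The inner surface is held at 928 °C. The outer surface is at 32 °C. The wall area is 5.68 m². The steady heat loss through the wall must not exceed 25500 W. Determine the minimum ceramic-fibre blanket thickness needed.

Thermal resistances in series:
R_fireclay brick = L/(kA) = 0.125/(1.1×5.68) = 0.02001 K/W
Sum of the known resistances R_other = 0.02001 K/W
Required total resistance R_tot = ΔT/Q_allow = 896/25500 = 0.03514 K/W
R_ceramic-fibre blanket = R_tot − R_other = 0.01513 K/W
L = R·k·A = 0.01513×0.0644×5.68

L ≈ 5.53 mm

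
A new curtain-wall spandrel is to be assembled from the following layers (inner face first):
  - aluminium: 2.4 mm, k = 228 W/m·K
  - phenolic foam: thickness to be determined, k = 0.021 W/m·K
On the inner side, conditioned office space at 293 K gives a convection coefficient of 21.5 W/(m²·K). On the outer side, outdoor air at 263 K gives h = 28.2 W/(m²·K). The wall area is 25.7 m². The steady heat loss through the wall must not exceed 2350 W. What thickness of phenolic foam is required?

Model the wall as resistances in series:
R_inner film = 1/(h_i·A) = 1/(21.5×25.7) = 0.00181 K/W
R_aluminium = L/(kA) = 0.0024/(228×25.7) = 4.096×10^-7 K/W
R_outer film = 1/(h_o·A) = 1/(28.2×25.7) = 0.00138 K/W
Sum of the known resistances R_other = 0.00319 K/W
Required total resistance R_tot = ΔT/Q_allow = 30/2350 = 0.01277 K/W
R_phenolic foam = R_tot − R_other = 0.009576 K/W
L = R·k·A = 0.009576×0.021×25.7

L ≈ 5.17 mm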